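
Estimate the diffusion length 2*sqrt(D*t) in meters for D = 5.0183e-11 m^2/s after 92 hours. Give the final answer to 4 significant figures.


t = 92 hr = 331200 s
Diffusion length = 2*sqrt(D*t)
= 2*sqrt(5.0183e-11 * 331200)
= 8.154e-03 m


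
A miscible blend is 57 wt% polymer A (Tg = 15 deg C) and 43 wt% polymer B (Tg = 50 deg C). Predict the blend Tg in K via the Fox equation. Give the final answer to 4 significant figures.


1/Tg = w1/Tg1 + w2/Tg2 (in Kelvin)
Tg1 = 288.15 K, Tg2 = 323.15 K
1/Tg = 0.57/288.15 + 0.43/323.15
Tg = 302.2 K


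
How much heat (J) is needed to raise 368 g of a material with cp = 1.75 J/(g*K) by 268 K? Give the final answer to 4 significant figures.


Q = m * cp * dT
Q = 368 * 1.75 * 268
Q = 172600 J


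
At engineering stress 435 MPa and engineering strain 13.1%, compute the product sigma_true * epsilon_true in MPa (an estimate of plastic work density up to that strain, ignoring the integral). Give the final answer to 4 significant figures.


sigma_true = sigma_eng * (1 + epsilon_eng)
sigma_true = 435 * (1 + 0.131) = 491.985 MPa
epsilon_true = ln(1 + epsilon_eng)
epsilon_true = ln(1 + 0.131) = 0.123102
sigma_true * epsilon_true = 491.985 * 0.123102 = 60.56 MPa


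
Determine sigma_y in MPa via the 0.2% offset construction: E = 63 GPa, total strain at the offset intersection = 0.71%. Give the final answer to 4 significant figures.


Offset strain = 0.002
Elastic strain at yield = total_strain - offset = 7.1e-03 - 0.002 = 5.1e-03
sigma_y = E * elastic_strain = 63000 * 5.1e-03
sigma_y = 321.3 MPa


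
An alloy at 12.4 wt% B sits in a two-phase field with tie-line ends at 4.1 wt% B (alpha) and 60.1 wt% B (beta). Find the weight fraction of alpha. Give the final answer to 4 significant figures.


f_alpha = (C_beta - C0) / (C_beta - C_alpha)
f_alpha = (60.1 - 12.4) / (60.1 - 4.1)
f_alpha = 0.8518


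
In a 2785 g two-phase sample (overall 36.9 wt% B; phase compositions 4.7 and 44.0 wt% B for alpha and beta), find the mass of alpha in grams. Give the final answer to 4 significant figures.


f_alpha = (C_beta - C0) / (C_beta - C_alpha)
f_alpha = (44.0 - 36.9) / (44.0 - 4.7) = 0.180662
m_alpha = f_alpha * m_total = 0.180662 * 2785 = 503.1 g


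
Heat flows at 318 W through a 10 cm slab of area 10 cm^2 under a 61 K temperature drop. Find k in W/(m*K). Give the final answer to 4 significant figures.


k = Q*L / (A*dT)
L = 0.1 m, A = 1e-03 m^2
k = 318 * 0.1 / (1e-03 * 61)
k = 521.3 W/(m*K)


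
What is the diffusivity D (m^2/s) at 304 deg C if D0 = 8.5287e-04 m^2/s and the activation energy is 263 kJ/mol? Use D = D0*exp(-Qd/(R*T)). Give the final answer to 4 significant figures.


D = D0 * exp(-Qd / (R*T))
T = 577.15 K
D = 8.5287e-04 * exp(-263e3 / (8.314 * 577.15))
D = 1.341e-27 m^2/s


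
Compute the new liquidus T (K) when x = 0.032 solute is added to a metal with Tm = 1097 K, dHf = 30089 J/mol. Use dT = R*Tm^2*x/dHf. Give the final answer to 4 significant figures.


dT = R*Tm^2*x / dHf
dT = 8.314 * 1097^2 * 0.032 / 30089
dT = 10.6406 K
T_new = 1097 - 10.6406 = 1086 K


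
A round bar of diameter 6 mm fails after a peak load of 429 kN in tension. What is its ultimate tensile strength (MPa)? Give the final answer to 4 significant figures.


A0 = pi*(d/2)^2 = pi*(6/2)^2 = 28.2743 mm^2
UTS = F_max / A0 = 429*1000 / 28.2743
UTS = 15170 MPa


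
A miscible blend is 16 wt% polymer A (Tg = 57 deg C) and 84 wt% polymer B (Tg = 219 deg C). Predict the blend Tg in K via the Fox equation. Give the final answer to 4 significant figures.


1/Tg = w1/Tg1 + w2/Tg2 (in Kelvin)
Tg1 = 330.15 K, Tg2 = 492.15 K
1/Tg = 0.16/330.15 + 0.84/492.15
Tg = 456.3 K


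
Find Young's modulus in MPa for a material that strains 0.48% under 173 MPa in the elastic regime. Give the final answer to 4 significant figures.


E = sigma / epsilon
epsilon = 0.48% = 4.8e-03
E = 173 / 4.8e-03
E = 36040 MPa


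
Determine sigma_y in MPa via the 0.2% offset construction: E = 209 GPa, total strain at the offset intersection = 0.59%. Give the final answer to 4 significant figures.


Offset strain = 0.002
Elastic strain at yield = total_strain - offset = 5.9e-03 - 0.002 = 3.9e-03
sigma_y = E * elastic_strain = 209000 * 3.9e-03
sigma_y = 815.1 MPa


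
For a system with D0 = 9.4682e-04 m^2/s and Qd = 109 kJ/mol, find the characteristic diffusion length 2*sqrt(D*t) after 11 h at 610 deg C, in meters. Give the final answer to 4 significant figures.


Step 1: D = D0 * exp(-Qd/(R*T))
T = 883.15 K
D = 9.4682e-04 * exp(-109e3 / (8.314 * 883.15)) = 3.38173e-10 m^2/s
Step 2: L = 2*sqrt(D*t)
t = 11 h = 39600 s
L = 2*sqrt(3.38173e-10 * 39600) = 7.319e-03 m


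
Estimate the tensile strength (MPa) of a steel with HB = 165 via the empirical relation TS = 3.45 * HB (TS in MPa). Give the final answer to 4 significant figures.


TS (MPa) = 3.45 * HB
TS = 3.45 * 165
TS = 569.3 MPa


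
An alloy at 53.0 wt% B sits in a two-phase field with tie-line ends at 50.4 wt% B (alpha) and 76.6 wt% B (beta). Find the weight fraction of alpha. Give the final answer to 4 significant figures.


f_alpha = (C_beta - C0) / (C_beta - C_alpha)
f_alpha = (76.6 - 53.0) / (76.6 - 50.4)
f_alpha = 0.9008


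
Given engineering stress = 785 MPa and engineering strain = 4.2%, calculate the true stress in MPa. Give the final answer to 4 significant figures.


sigma_true = sigma_eng * (1 + epsilon_eng)
sigma_true = 785 * (1 + 0.042)
sigma_true = 818 MPa


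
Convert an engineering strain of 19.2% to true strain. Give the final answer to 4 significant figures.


epsilon_true = ln(1 + epsilon_eng)
epsilon_true = ln(1 + 0.192)
epsilon_true = 0.1756


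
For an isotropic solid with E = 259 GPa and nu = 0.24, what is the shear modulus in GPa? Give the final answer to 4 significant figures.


G = E / (2*(1+nu))
G = 259 / (2*(1+0.24))
G = 104.4 GPa


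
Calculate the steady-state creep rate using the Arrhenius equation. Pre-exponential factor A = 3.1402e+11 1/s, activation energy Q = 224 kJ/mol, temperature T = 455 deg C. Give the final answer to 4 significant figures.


rate = A * exp(-Q / (R*T))
T = 455 + 273.15 = 728.15 K
rate = 3.1402e+11 * exp(-224e3 / (8.314 * 728.15))
rate = 2.676e-05 1/s


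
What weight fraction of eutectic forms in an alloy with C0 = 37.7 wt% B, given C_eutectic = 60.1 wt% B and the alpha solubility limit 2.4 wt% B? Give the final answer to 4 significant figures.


f_primary = (C_e - C0) / (C_e - C_alpha_max)
f_primary = (60.1 - 37.7) / (60.1 - 2.4)
f_primary = 0.388215
f_eutectic = 1 - 0.388215 = 0.6118


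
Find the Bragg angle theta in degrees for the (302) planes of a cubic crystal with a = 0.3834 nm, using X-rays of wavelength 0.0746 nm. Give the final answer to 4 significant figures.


d = a / sqrt(h^2+k^2+l^2)
d = 0.3834 / sqrt(13) = 0.106336 nm
lambda = 2*d*sin(theta)  =>  sin(theta) = lambda / (2*d)
sin(theta) = 0.0746 / (2 * 0.106336) = 0.350775
theta = 20.53 deg


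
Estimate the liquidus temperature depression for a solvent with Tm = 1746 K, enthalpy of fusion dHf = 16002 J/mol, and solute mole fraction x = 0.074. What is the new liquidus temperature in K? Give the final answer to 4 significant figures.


dT = R*Tm^2*x / dHf
dT = 8.314 * 1746^2 * 0.074 / 16002
dT = 117.208 K
T_new = 1746 - 117.208 = 1629 K


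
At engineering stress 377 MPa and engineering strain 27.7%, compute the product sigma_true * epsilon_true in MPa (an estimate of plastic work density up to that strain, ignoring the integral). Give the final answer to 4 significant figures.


sigma_true = sigma_eng * (1 + epsilon_eng)
sigma_true = 377 * (1 + 0.277) = 481.429 MPa
epsilon_true = ln(1 + epsilon_eng)
epsilon_true = ln(1 + 0.277) = 0.244514
sigma_true * epsilon_true = 481.429 * 0.244514 = 117.7 MPa


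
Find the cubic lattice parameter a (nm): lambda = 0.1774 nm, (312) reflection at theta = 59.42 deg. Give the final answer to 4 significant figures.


d = lambda / (2*sin(theta))
d = 0.1774 / (2*sin(59.42 deg))
d = 0.103029 nm
a = d * sqrt(h^2+k^2+l^2) = 0.103029 * sqrt(14)
a = 0.3855 nm


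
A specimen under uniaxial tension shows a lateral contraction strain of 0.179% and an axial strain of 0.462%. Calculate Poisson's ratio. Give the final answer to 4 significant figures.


nu = -epsilon_lat / epsilon_axial
Lateral strain is contraction (negative), so using magnitudes:
nu = 0.179 / 0.462
nu = 0.3874


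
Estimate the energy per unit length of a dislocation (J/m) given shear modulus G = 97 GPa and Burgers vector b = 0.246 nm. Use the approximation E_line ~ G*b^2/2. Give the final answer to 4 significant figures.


E = G*b^2/2
b = 0.246 nm = 2.46e-10 m
G = 97 GPa = 9.7e+10 Pa
E = 0.5 * 9.7e+10 * (2.46e-10)^2
E = 2.935e-09 J/m


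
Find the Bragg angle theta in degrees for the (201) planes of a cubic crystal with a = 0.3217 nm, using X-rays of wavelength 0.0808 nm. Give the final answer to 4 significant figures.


d = a / sqrt(h^2+k^2+l^2)
d = 0.3217 / sqrt(5) = 0.143869 nm
lambda = 2*d*sin(theta)  =>  sin(theta) = lambda / (2*d)
sin(theta) = 0.0808 / (2 * 0.143869) = 0.280812
theta = 16.31 deg


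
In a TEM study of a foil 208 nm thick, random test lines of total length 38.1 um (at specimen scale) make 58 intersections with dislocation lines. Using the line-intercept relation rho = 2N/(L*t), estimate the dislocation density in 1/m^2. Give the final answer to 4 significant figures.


rho = 2N / (L * t)
L = 38.1 um = 3.81e-05 m, t = 208 nm = 2.08e-07 m
rho = 2 * 58 / (3.81e-05 * 2.08e-07)
rho = 1.464e+13 1/m^2


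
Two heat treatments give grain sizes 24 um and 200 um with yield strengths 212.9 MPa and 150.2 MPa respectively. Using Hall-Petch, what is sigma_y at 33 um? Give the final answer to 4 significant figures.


sigma_y = sigma0 + k / sqrt(d)
1/sqrt(d1) = 1/sqrt(2.4e-05) = 204.124;  1/sqrt(d2) = 70.7107
k = (sigma1 - sigma2) / (1/sqrt(d1) - 1/sqrt(d2)) = (212.9 - 150.2) / (204.124 - 70.7107) = 0.469968 MPa*m^0.5
sigma0 = sigma1 - k/sqrt(d1) = 212.9 - 0.469968*204.124 = 116.968 MPa
sigma_y(d3) = 116.968 + 0.469968 / sqrt(3.3e-05) = 198.8 MPa


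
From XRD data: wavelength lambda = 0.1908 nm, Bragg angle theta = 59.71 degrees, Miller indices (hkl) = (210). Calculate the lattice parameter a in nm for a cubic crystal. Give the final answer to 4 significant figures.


d = lambda / (2*sin(theta))
d = 0.1908 / (2*sin(59.71 deg))
d = 0.110483 nm
a = d * sqrt(h^2+k^2+l^2) = 0.110483 * sqrt(5)
a = 0.247 nm


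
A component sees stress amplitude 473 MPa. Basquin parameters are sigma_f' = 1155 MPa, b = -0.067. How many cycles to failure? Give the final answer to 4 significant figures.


sigma_a = sigma_f' * (2*Nf)^b
2*Nf = (sigma_a / sigma_f')^(1/b)
2*Nf = (473 / 1155)^(1/-0.067)
2*Nf = 612179
Nf = 306100 cycles


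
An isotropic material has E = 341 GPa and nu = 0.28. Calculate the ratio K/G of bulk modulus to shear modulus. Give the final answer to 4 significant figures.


G = E / (2*(1+nu))
G = 341 / (2*(1+0.28)) = 133.203 GPa
K = E / (3*(1-2*nu))
K = 341 / (3*(1-2*0.28)) = 258.333 GPa
K/G = 258.333 / 133.203 = 1.939


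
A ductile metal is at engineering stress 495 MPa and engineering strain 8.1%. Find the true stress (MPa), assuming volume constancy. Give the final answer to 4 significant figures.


sigma_true = sigma_eng * (1 + epsilon_eng)
sigma_true = 495 * (1 + 0.081)
sigma_true = 535.1 MPa


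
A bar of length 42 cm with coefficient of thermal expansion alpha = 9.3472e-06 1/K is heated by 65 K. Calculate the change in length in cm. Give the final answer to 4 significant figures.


dL = L0 * alpha * dT
dL = 42 * 9.3472e-06 * 65
dL = 0.02552 cm


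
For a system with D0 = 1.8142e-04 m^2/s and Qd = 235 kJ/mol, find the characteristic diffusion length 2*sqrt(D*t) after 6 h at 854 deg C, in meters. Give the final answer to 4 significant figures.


Step 1: D = D0 * exp(-Qd/(R*T))
T = 1127.15 K
D = 1.8142e-04 * exp(-235e3 / (8.314 * 1127.15)) = 2.33275e-15 m^2/s
Step 2: L = 2*sqrt(D*t)
t = 6 h = 21600 s
L = 2*sqrt(2.33275e-15 * 21600) = 1.42e-05 m


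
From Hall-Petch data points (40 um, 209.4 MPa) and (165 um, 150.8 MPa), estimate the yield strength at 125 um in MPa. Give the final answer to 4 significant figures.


sigma_y = sigma0 + k / sqrt(d)
1/sqrt(d1) = 1/sqrt(4e-05) = 158.114;  1/sqrt(d2) = 77.8499
k = (sigma1 - sigma2) / (1/sqrt(d1) - 1/sqrt(d2)) = (209.4 - 150.8) / (158.114 - 77.8499) = 0.730091 MPa*m^0.5
sigma0 = sigma1 - k/sqrt(d1) = 209.4 - 0.730091*158.114 = 93.9625 MPa
sigma_y(d3) = 93.9625 + 0.730091 / sqrt(1.25e-04) = 159.3 MPa


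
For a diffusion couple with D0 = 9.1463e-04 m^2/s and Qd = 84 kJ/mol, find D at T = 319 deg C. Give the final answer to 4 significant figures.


D = D0 * exp(-Qd / (R*T))
T = 592.15 K
D = 9.1463e-04 * exp(-84e3 / (8.314 * 592.15))
D = 3.558e-11 m^2/s


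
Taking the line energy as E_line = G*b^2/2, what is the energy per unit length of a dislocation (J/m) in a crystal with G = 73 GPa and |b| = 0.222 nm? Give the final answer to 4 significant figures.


E = G*b^2/2
b = 0.222 nm = 2.22e-10 m
G = 73 GPa = 7.3e+10 Pa
E = 0.5 * 7.3e+10 * (2.22e-10)^2
E = 1.799e-09 J/m


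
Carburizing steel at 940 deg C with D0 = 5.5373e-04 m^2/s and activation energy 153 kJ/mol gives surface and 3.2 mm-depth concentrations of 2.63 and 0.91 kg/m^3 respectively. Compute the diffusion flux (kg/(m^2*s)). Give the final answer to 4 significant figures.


Step 1: D = D0 * exp(-Qd/(R*T))
T = 940 + 273.15 = 1213.15 K
D = 5.5373e-04 * exp(-153e3 / (8.314 * 1213.15)) = 1.42999e-10 m^2/s
Step 2: J = D * (C1 - C2) / dx
J = 1.42999e-10 * (2.63 - 0.91) / 3.2e-03
J = 7.686e-08 kg/(m^2*s)


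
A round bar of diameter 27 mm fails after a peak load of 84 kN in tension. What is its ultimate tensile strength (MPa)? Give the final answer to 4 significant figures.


A0 = pi*(d/2)^2 = pi*(27/2)^2 = 572.555 mm^2
UTS = F_max / A0 = 84*1000 / 572.555
UTS = 146.7 MPa


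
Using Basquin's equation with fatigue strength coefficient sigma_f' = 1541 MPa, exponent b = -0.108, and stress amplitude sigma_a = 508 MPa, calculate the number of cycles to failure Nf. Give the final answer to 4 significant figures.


sigma_a = sigma_f' * (2*Nf)^b
2*Nf = (sigma_a / sigma_f')^(1/b)
2*Nf = (508 / 1541)^(1/-0.108)
2*Nf = 29000
Nf = 14500 cycles


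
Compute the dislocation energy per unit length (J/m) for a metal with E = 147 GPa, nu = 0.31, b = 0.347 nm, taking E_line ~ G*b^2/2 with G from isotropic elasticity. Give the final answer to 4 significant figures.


Step 1: G = E / (2*(1+nu))
G = 147 / (2*(1+0.31)) = 56.1069 GPa = 5.61069e+10 Pa
Step 2: E_line = G*b^2/2
b = 0.347 nm = 3.47e-10 m
E_line = 0.5 * 5.61069e+10 * (3.47e-10)^2 = 3.378e-09 J/m


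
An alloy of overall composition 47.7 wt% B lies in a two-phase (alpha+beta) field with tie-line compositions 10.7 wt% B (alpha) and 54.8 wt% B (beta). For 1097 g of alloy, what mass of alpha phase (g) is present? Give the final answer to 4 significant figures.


f_alpha = (C_beta - C0) / (C_beta - C_alpha)
f_alpha = (54.8 - 47.7) / (54.8 - 10.7) = 0.160998
m_alpha = f_alpha * m_total = 0.160998 * 1097 = 176.6 g


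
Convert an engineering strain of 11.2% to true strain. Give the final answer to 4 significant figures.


epsilon_true = ln(1 + epsilon_eng)
epsilon_true = ln(1 + 0.112)
epsilon_true = 0.1062


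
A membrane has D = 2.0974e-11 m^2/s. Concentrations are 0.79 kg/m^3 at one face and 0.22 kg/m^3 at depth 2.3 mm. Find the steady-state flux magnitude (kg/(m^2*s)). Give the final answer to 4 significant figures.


J = -D * (dC/dx) = D * (C1 - C2) / dx
J = 2.0974e-11 * (0.79 - 0.22) / 2.3e-03
J = 5.198e-09 kg/(m^2*s)


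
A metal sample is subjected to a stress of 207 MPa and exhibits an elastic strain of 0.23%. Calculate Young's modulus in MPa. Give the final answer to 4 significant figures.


E = sigma / epsilon
epsilon = 0.23% = 2.3e-03
E = 207 / 2.3e-03
E = 90000 MPa


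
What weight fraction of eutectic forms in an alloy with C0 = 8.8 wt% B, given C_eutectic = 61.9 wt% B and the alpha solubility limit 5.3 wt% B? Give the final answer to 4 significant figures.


f_primary = (C_e - C0) / (C_e - C_alpha_max)
f_primary = (61.9 - 8.8) / (61.9 - 5.3)
f_primary = 0.938163
f_eutectic = 1 - 0.938163 = 0.06184


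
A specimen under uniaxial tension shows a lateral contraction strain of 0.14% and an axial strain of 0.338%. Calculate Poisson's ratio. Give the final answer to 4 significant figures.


nu = -epsilon_lat / epsilon_axial
Lateral strain is contraction (negative), so using magnitudes:
nu = 0.14 / 0.338
nu = 0.4142


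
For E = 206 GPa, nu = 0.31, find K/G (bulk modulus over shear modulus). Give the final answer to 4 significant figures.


G = E / (2*(1+nu))
G = 206 / (2*(1+0.31)) = 78.626 GPa
K = E / (3*(1-2*nu))
K = 206 / (3*(1-2*0.31)) = 180.702 GPa
K/G = 180.702 / 78.626 = 2.298


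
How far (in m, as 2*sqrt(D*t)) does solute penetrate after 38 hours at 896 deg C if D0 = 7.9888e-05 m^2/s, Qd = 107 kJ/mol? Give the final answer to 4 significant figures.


Step 1: D = D0 * exp(-Qd/(R*T))
T = 1169.15 K
D = 7.9888e-05 * exp(-107e3 / (8.314 * 1169.15)) = 1.3238e-09 m^2/s
Step 2: L = 2*sqrt(D*t)
t = 38 h = 136800 s
L = 2*sqrt(1.3238e-09 * 136800) = 0.02691 m


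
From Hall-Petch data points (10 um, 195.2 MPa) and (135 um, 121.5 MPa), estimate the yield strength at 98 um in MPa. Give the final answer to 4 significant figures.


sigma_y = sigma0 + k / sqrt(d)
1/sqrt(d1) = 1/sqrt(1e-05) = 316.228;  1/sqrt(d2) = 86.0663
k = (sigma1 - sigma2) / (1/sqrt(d1) - 1/sqrt(d2)) = (195.2 - 121.5) / (316.228 - 86.0663) = 0.32021 MPa*m^0.5
sigma0 = sigma1 - k/sqrt(d1) = 195.2 - 0.32021*316.228 = 93.9407 MPa
sigma_y(d3) = 93.9407 + 0.32021 / sqrt(9.8e-05) = 126.3 MPa


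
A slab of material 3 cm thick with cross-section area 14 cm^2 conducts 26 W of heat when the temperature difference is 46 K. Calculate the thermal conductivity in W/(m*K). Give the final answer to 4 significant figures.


k = Q*L / (A*dT)
L = 0.03 m, A = 1.4e-03 m^2
k = 26 * 0.03 / (1.4e-03 * 46)
k = 12.11 W/(m*K)


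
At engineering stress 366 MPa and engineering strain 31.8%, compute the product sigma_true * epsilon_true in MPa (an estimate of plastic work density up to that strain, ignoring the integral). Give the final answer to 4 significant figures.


sigma_true = sigma_eng * (1 + epsilon_eng)
sigma_true = 366 * (1 + 0.318) = 482.388 MPa
epsilon_true = ln(1 + epsilon_eng)
epsilon_true = ln(1 + 0.318) = 0.276115
sigma_true * epsilon_true = 482.388 * 0.276115 = 133.2 MPa


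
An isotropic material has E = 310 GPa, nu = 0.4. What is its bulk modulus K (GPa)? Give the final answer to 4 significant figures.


K = E / (3*(1-2*nu))
K = 310 / (3*(1-2*0.4))
K = 516.7 GPa


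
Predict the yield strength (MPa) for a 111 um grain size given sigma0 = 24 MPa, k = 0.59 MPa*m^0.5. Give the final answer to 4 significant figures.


sigma_y = sigma0 + k / sqrt(d)
d = 111 um = 1.11e-04 m
sigma_y = 24 + 0.59 / sqrt(1.11e-04)
sigma_y = 80 MPa


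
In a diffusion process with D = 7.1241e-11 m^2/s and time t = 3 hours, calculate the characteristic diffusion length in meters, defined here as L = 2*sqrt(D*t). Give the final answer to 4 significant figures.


t = 3 hr = 10800 s
Diffusion length = 2*sqrt(D*t)
= 2*sqrt(7.1241e-11 * 10800)
= 1.754e-03 m


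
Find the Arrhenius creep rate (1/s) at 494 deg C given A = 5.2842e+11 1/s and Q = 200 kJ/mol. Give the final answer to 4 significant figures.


rate = A * exp(-Q / (R*T))
T = 494 + 273.15 = 767.15 K
rate = 5.2842e+11 * exp(-200e3 / (8.314 * 767.15))
rate = 0.01272 1/s


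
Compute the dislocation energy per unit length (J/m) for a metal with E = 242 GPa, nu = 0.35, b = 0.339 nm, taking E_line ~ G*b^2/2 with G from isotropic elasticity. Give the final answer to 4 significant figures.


Step 1: G = E / (2*(1+nu))
G = 242 / (2*(1+0.35)) = 89.6296 GPa = 8.96296e+10 Pa
Step 2: E_line = G*b^2/2
b = 0.339 nm = 3.39e-10 m
E_line = 0.5 * 8.96296e+10 * (3.39e-10)^2 = 5.15e-09 J/m


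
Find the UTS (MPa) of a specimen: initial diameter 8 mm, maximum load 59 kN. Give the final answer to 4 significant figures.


A0 = pi*(d/2)^2 = pi*(8/2)^2 = 50.2655 mm^2
UTS = F_max / A0 = 59*1000 / 50.2655
UTS = 1174 MPa


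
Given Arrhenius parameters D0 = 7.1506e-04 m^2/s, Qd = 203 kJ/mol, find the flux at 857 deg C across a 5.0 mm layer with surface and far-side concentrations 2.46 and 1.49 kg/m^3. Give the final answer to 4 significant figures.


Step 1: D = D0 * exp(-Qd/(R*T))
T = 857 + 273.15 = 1130.15 K
D = 7.1506e-04 * exp(-203e3 / (8.314 * 1130.15)) = 2.96145e-13 m^2/s
Step 2: J = D * (C1 - C2) / dx
J = 2.96145e-13 * (2.46 - 1.49) / 5e-03
J = 5.745e-11 kg/(m^2*s)


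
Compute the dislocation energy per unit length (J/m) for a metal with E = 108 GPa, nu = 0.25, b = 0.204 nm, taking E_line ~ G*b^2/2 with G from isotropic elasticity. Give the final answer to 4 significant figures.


Step 1: G = E / (2*(1+nu))
G = 108 / (2*(1+0.25)) = 43.2 GPa = 4.32e+10 Pa
Step 2: E_line = G*b^2/2
b = 0.204 nm = 2.04e-10 m
E_line = 0.5 * 4.32e+10 * (2.04e-10)^2 = 8.989e-10 J/m


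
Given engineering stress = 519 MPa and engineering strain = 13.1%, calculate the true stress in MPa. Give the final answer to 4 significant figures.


sigma_true = sigma_eng * (1 + epsilon_eng)
sigma_true = 519 * (1 + 0.131)
sigma_true = 587 MPa


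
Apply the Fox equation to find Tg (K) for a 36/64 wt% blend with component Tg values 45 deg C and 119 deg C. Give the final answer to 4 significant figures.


1/Tg = w1/Tg1 + w2/Tg2 (in Kelvin)
Tg1 = 318.15 K, Tg2 = 392.15 K
1/Tg = 0.36/318.15 + 0.64/392.15
Tg = 361.9 K


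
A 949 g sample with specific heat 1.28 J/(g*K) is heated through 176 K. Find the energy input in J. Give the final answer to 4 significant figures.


Q = m * cp * dT
Q = 949 * 1.28 * 176
Q = 213800 J


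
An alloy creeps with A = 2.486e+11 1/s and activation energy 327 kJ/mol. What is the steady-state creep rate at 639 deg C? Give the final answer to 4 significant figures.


rate = A * exp(-Q / (R*T))
T = 639 + 273.15 = 912.15 K
rate = 2.486e+11 * exp(-327e3 / (8.314 * 912.15))
rate = 4.667e-08 1/s


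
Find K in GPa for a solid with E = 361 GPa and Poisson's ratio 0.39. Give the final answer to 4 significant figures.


K = E / (3*(1-2*nu))
K = 361 / (3*(1-2*0.39))
K = 547 GPa


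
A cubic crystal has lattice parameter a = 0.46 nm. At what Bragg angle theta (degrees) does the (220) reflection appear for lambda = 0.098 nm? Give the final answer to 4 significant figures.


d = a / sqrt(h^2+k^2+l^2)
d = 0.46 / sqrt(8) = 0.162635 nm
lambda = 2*d*sin(theta)  =>  sin(theta) = lambda / (2*d)
sin(theta) = 0.098 / (2 * 0.162635) = 0.301289
theta = 17.54 deg


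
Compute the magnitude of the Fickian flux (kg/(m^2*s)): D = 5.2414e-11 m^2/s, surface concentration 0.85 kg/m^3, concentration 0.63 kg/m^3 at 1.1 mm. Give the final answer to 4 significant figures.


J = -D * (dC/dx) = D * (C1 - C2) / dx
J = 5.2414e-11 * (0.85 - 0.63) / 1.1e-03
J = 1.048e-08 kg/(m^2*s)


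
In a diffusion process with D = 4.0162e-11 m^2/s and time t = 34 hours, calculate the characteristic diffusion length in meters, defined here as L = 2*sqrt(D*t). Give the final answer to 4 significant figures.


t = 34 hr = 122400 s
Diffusion length = 2*sqrt(D*t)
= 2*sqrt(4.0162e-11 * 122400)
= 4.434e-03 m


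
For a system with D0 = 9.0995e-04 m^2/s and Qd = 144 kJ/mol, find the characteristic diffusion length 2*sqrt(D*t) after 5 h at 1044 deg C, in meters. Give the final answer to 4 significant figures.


Step 1: D = D0 * exp(-Qd/(R*T))
T = 1317.15 K
D = 9.0995e-04 * exp(-144e3 / (8.314 * 1317.15)) = 1.77075e-09 m^2/s
Step 2: L = 2*sqrt(D*t)
t = 5 h = 18000 s
L = 2*sqrt(1.77075e-09 * 18000) = 0.01129 m


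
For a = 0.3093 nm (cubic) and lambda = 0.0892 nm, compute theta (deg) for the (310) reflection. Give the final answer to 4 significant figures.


d = a / sqrt(h^2+k^2+l^2)
d = 0.3093 / sqrt(10) = 0.0978092 nm
lambda = 2*d*sin(theta)  =>  sin(theta) = lambda / (2*d)
sin(theta) = 0.0892 / (2 * 0.0978092) = 0.45599
theta = 27.13 deg


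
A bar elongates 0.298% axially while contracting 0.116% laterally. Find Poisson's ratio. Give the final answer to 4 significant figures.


nu = -epsilon_lat / epsilon_axial
Lateral strain is contraction (negative), so using magnitudes:
nu = 0.116 / 0.298
nu = 0.3893


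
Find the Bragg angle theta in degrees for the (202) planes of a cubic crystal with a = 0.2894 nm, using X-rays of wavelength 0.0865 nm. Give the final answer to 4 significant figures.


d = a / sqrt(h^2+k^2+l^2)
d = 0.2894 / sqrt(8) = 0.102318 nm
lambda = 2*d*sin(theta)  =>  sin(theta) = lambda / (2*d)
sin(theta) = 0.0865 / (2 * 0.102318) = 0.4227
theta = 25.01 deg


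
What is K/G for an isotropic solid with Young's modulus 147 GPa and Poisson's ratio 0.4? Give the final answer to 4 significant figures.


G = E / (2*(1+nu))
G = 147 / (2*(1+0.4)) = 52.5 GPa
K = E / (3*(1-2*nu))
K = 147 / (3*(1-2*0.4)) = 245 GPa
K/G = 245 / 52.5 = 4.667


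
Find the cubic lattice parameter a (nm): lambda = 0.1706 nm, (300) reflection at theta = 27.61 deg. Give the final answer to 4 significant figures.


d = lambda / (2*sin(theta))
d = 0.1706 / (2*sin(27.61 deg))
d = 0.184054 nm
a = d * sqrt(h^2+k^2+l^2) = 0.184054 * sqrt(9)
a = 0.5522 nm


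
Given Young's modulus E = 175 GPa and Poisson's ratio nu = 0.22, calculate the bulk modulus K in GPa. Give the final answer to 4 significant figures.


K = E / (3*(1-2*nu))
K = 175 / (3*(1-2*0.22))
K = 104.2 GPa


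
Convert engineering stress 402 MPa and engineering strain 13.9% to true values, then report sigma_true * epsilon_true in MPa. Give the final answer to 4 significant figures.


sigma_true = sigma_eng * (1 + epsilon_eng)
sigma_true = 402 * (1 + 0.139) = 457.878 MPa
epsilon_true = ln(1 + epsilon_eng)
epsilon_true = ln(1 + 0.139) = 0.130151
sigma_true * epsilon_true = 457.878 * 0.130151 = 59.59 MPa


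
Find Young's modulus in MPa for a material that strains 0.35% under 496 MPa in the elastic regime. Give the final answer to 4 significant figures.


E = sigma / epsilon
epsilon = 0.35% = 3.5e-03
E = 496 / 3.5e-03
E = 141700 MPa


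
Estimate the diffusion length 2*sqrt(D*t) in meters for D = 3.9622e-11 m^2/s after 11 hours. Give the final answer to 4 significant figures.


t = 11 hr = 39600 s
Diffusion length = 2*sqrt(D*t)
= 2*sqrt(3.9622e-11 * 39600)
= 2.505e-03 m


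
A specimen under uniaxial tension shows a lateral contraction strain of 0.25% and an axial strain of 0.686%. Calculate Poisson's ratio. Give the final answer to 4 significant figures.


nu = -epsilon_lat / epsilon_axial
Lateral strain is contraction (negative), so using magnitudes:
nu = 0.25 / 0.686
nu = 0.3644


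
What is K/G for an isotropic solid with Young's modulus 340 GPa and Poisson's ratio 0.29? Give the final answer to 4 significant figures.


G = E / (2*(1+nu))
G = 340 / (2*(1+0.29)) = 131.783 GPa
K = E / (3*(1-2*nu))
K = 340 / (3*(1-2*0.29)) = 269.841 GPa
K/G = 269.841 / 131.783 = 2.048


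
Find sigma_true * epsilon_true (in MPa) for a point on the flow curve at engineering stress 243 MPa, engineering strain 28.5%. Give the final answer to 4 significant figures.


sigma_true = sigma_eng * (1 + epsilon_eng)
sigma_true = 243 * (1 + 0.285) = 312.255 MPa
epsilon_true = ln(1 + epsilon_eng)
epsilon_true = ln(1 + 0.285) = 0.250759
sigma_true * epsilon_true = 312.255 * 0.250759 = 78.3 MPa


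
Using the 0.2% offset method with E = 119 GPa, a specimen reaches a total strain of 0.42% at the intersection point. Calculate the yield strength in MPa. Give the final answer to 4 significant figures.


Offset strain = 0.002
Elastic strain at yield = total_strain - offset = 4.2e-03 - 0.002 = 2.2e-03
sigma_y = E * elastic_strain = 119000 * 2.2e-03
sigma_y = 261.8 MPa


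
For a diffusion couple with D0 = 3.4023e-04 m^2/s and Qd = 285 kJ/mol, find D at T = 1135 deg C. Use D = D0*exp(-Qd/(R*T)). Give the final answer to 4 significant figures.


D = D0 * exp(-Qd / (R*T))
T = 1408.15 K
D = 3.4023e-04 * exp(-285e3 / (8.314 * 1408.15))
D = 9.109e-15 m^2/s


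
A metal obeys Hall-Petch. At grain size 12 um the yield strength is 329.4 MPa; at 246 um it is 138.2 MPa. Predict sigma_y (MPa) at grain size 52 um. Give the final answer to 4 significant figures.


sigma_y = sigma0 + k / sqrt(d)
1/sqrt(d1) = 1/sqrt(1.2e-05) = 288.675;  1/sqrt(d2) = 63.7577
k = (sigma1 - sigma2) / (1/sqrt(d1) - 1/sqrt(d2)) = (329.4 - 138.2) / (288.675 - 63.7577) = 0.85009 MPa*m^0.5
sigma0 = sigma1 - k/sqrt(d1) = 329.4 - 0.85009*288.675 = 84.0003 MPa
sigma_y(d3) = 84.0003 + 0.85009 / sqrt(5.2e-05) = 201.9 MPa


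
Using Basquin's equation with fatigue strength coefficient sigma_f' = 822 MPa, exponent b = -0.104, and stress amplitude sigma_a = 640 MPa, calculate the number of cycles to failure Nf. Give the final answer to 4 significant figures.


sigma_a = sigma_f' * (2*Nf)^b
2*Nf = (sigma_a / sigma_f')^(1/b)
2*Nf = (640 / 822)^(1/-0.104)
2*Nf = 11.0947
Nf = 5.547 cycles


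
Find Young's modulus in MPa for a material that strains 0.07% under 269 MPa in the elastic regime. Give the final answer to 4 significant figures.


E = sigma / epsilon
epsilon = 0.07% = 7e-04
E = 269 / 7e-04
E = 384300 MPa


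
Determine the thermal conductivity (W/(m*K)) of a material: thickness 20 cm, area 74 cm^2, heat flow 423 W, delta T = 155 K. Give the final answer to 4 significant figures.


k = Q*L / (A*dT)
L = 0.2 m, A = 7.4e-03 m^2
k = 423 * 0.2 / (7.4e-03 * 155)
k = 73.76 W/(m*K)


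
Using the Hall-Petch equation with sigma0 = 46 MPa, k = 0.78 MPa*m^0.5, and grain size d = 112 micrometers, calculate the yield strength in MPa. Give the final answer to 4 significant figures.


sigma_y = sigma0 + k / sqrt(d)
d = 112 um = 1.12e-04 m
sigma_y = 46 + 0.78 / sqrt(1.12e-04)
sigma_y = 119.7 MPa


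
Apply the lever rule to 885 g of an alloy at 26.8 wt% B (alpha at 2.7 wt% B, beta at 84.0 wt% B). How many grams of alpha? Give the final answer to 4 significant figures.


f_alpha = (C_beta - C0) / (C_beta - C_alpha)
f_alpha = (84.0 - 26.8) / (84.0 - 2.7) = 0.703567
m_alpha = f_alpha * m_total = 0.703567 * 885 = 622.7 g


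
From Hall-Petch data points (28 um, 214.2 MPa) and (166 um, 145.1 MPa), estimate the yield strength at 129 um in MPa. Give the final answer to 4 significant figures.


sigma_y = sigma0 + k / sqrt(d)
1/sqrt(d1) = 1/sqrt(2.8e-05) = 188.982;  1/sqrt(d2) = 77.6151
k = (sigma1 - sigma2) / (1/sqrt(d1) - 1/sqrt(d2)) = (214.2 - 145.1) / (188.982 - 77.6151) = 0.62047 MPa*m^0.5
sigma0 = sigma1 - k/sqrt(d1) = 214.2 - 0.62047*188.982 = 96.9422 MPa
sigma_y(d3) = 96.9422 + 0.62047 / sqrt(1.29e-04) = 151.6 MPa


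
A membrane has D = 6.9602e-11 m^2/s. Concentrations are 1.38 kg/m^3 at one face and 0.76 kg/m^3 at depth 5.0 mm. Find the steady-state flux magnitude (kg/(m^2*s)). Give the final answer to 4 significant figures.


J = -D * (dC/dx) = D * (C1 - C2) / dx
J = 6.9602e-11 * (1.38 - 0.76) / 5e-03
J = 8.631e-09 kg/(m^2*s)


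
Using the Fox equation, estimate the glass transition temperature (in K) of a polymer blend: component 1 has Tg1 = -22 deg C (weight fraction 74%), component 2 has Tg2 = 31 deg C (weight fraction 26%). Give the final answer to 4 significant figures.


1/Tg = w1/Tg1 + w2/Tg2 (in Kelvin)
Tg1 = 251.15 K, Tg2 = 304.15 K
1/Tg = 0.74/251.15 + 0.26/304.15
Tg = 263.1 K


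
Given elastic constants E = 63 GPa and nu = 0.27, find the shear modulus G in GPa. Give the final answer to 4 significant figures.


G = E / (2*(1+nu))
G = 63 / (2*(1+0.27))
G = 24.8 GPa


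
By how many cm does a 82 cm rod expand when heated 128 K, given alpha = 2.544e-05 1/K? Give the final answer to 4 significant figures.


dL = L0 * alpha * dT
dL = 82 * 2.544e-05 * 128
dL = 0.267 cm


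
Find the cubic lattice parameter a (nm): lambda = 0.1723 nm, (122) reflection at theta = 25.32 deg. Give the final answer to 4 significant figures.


d = lambda / (2*sin(theta))
d = 0.1723 / (2*sin(25.32 deg))
d = 0.201439 nm
a = d * sqrt(h^2+k^2+l^2) = 0.201439 * sqrt(9)
a = 0.6043 nm


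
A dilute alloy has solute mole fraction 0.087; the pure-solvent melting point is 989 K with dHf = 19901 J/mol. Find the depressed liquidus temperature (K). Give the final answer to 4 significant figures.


dT = R*Tm^2*x / dHf
dT = 8.314 * 989^2 * 0.087 / 19901
dT = 35.5506 K
T_new = 989 - 35.5506 = 953.4 K


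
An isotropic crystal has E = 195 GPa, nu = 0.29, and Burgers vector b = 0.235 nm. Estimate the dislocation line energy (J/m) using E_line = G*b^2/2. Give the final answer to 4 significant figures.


Step 1: G = E / (2*(1+nu))
G = 195 / (2*(1+0.29)) = 75.5814 GPa = 7.55814e+10 Pa
Step 2: E_line = G*b^2/2
b = 0.235 nm = 2.35e-10 m
E_line = 0.5 * 7.55814e+10 * (2.35e-10)^2 = 2.087e-09 J/m


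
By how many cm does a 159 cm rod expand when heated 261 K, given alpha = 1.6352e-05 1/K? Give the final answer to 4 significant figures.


dL = L0 * alpha * dT
dL = 159 * 1.6352e-05 * 261
dL = 0.6786 cm


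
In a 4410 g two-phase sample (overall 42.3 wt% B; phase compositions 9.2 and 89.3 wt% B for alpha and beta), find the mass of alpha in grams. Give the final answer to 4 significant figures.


f_alpha = (C_beta - C0) / (C_beta - C_alpha)
f_alpha = (89.3 - 42.3) / (89.3 - 9.2) = 0.586767
m_alpha = f_alpha * m_total = 0.586767 * 4410 = 2588 g


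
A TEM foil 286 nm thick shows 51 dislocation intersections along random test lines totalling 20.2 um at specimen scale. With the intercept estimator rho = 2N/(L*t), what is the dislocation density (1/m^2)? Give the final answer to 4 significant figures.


rho = 2N / (L * t)
L = 20.2 um = 2.02e-05 m, t = 286 nm = 2.86e-07 m
rho = 2 * 51 / (2.02e-05 * 2.86e-07)
rho = 1.766e+13 1/m^2


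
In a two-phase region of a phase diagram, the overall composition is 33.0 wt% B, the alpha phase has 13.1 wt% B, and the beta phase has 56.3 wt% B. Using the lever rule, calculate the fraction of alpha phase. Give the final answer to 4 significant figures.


f_alpha = (C_beta - C0) / (C_beta - C_alpha)
f_alpha = (56.3 - 33.0) / (56.3 - 13.1)
f_alpha = 0.5394


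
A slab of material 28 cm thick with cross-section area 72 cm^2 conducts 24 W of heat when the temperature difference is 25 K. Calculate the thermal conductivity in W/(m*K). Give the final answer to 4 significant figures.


k = Q*L / (A*dT)
L = 0.28 m, A = 7.2e-03 m^2
k = 24 * 0.28 / (7.2e-03 * 25)
k = 37.33 W/(m*K)


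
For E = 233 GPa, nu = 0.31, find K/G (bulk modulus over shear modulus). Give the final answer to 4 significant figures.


G = E / (2*(1+nu))
G = 233 / (2*(1+0.31)) = 88.9313 GPa
K = E / (3*(1-2*nu))
K = 233 / (3*(1-2*0.31)) = 204.386 GPa
K/G = 204.386 / 88.9313 = 2.298


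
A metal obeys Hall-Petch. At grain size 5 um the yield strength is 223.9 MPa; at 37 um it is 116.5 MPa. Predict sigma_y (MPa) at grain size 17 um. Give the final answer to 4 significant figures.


sigma_y = sigma0 + k / sqrt(d)
1/sqrt(d1) = 1/sqrt(5e-06) = 447.214;  1/sqrt(d2) = 164.399
k = (sigma1 - sigma2) / (1/sqrt(d1) - 1/sqrt(d2)) = (223.9 - 116.5) / (447.214 - 164.399) = 0.379754 MPa*m^0.5
sigma0 = sigma1 - k/sqrt(d1) = 223.9 - 0.379754*447.214 = 54.0688 MPa
sigma_y(d3) = 54.0688 + 0.379754 / sqrt(1.7e-05) = 146.2 MPa


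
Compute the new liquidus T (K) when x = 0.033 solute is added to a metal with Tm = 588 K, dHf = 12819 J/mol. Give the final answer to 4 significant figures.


dT = R*Tm^2*x / dHf
dT = 8.314 * 588^2 * 0.033 / 12819
dT = 7.39988 K
T_new = 588 - 7.39988 = 580.6 K


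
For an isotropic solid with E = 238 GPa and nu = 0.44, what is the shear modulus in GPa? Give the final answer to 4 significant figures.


G = E / (2*(1+nu))
G = 238 / (2*(1+0.44))
G = 82.64 GPa


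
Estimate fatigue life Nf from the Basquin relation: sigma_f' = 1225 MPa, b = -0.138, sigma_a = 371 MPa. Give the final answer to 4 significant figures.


sigma_a = sigma_f' * (2*Nf)^b
2*Nf = (sigma_a / sigma_f')^(1/b)
2*Nf = (371 / 1225)^(1/-0.138)
2*Nf = 5743.1
Nf = 2872 cycles


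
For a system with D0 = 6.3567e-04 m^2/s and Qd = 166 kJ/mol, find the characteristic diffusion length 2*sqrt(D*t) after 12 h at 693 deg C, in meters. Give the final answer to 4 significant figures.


Step 1: D = D0 * exp(-Qd/(R*T))
T = 966.15 K
D = 6.3567e-04 * exp(-166e3 / (8.314 * 966.15)) = 6.73228e-13 m^2/s
Step 2: L = 2*sqrt(D*t)
t = 12 h = 43200 s
L = 2*sqrt(6.73228e-13 * 43200) = 3.411e-04 m


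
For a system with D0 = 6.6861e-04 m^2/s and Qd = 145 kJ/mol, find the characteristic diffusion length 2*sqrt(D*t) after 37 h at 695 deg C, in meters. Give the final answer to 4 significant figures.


Step 1: D = D0 * exp(-Qd/(R*T))
T = 968.15 K
D = 6.6861e-04 * exp(-145e3 / (8.314 * 968.15)) = 1.00392e-11 m^2/s
Step 2: L = 2*sqrt(D*t)
t = 37 h = 133200 s
L = 2*sqrt(1.00392e-11 * 133200) = 2.313e-03 m


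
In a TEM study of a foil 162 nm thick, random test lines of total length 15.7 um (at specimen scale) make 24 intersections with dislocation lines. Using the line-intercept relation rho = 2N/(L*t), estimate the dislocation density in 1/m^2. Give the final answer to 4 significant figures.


rho = 2N / (L * t)
L = 15.7 um = 1.57e-05 m, t = 162 nm = 1.62e-07 m
rho = 2 * 24 / (1.57e-05 * 1.62e-07)
rho = 1.887e+13 1/m^2


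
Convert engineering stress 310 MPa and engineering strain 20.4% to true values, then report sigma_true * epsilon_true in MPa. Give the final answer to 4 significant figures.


sigma_true = sigma_eng * (1 + epsilon_eng)
sigma_true = 310 * (1 + 0.204) = 373.24 MPa
epsilon_true = ln(1 + epsilon_eng)
epsilon_true = ln(1 + 0.204) = 0.185649
sigma_true * epsilon_true = 373.24 * 0.185649 = 69.29 MPa


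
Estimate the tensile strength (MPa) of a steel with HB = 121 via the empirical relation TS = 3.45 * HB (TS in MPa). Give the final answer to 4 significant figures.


TS (MPa) = 3.45 * HB
TS = 3.45 * 121
TS = 417.5 MPa


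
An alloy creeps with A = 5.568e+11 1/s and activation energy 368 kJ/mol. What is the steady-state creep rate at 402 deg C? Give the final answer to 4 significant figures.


rate = A * exp(-Q / (R*T))
T = 402 + 273.15 = 675.15 K
rate = 5.568e+11 * exp(-368e3 / (8.314 * 675.15))
rate = 1.877e-17 1/s


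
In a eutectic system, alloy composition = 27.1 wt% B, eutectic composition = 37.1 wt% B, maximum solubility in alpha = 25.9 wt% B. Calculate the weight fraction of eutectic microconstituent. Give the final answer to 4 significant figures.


f_primary = (C_e - C0) / (C_e - C_alpha_max)
f_primary = (37.1 - 27.1) / (37.1 - 25.9)
f_primary = 0.892857
f_eutectic = 1 - 0.892857 = 0.1071


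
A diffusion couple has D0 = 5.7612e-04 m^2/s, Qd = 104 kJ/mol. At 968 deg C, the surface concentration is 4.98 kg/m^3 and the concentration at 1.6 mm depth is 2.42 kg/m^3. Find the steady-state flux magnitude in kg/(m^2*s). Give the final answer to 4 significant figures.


Step 1: D = D0 * exp(-Qd/(R*T))
T = 968 + 273.15 = 1241.15 K
D = 5.7612e-04 * exp(-104e3 / (8.314 * 1241.15)) = 2.41793e-08 m^2/s
Step 2: J = D * (C1 - C2) / dx
J = 2.41793e-08 * (4.98 - 2.42) / 1.6e-03
J = 3.869e-05 kg/(m^2*s)


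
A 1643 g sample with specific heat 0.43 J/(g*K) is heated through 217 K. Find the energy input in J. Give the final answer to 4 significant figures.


Q = m * cp * dT
Q = 1643 * 0.43 * 217
Q = 153300 J


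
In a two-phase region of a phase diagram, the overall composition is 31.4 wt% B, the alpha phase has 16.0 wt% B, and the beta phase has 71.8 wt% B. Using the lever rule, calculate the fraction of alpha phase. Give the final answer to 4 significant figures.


f_alpha = (C_beta - C0) / (C_beta - C_alpha)
f_alpha = (71.8 - 31.4) / (71.8 - 16.0)
f_alpha = 0.724


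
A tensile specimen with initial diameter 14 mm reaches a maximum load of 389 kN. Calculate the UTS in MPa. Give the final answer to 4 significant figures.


A0 = pi*(d/2)^2 = pi*(14/2)^2 = 153.938 mm^2
UTS = F_max / A0 = 389*1000 / 153.938
UTS = 2527 MPa
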